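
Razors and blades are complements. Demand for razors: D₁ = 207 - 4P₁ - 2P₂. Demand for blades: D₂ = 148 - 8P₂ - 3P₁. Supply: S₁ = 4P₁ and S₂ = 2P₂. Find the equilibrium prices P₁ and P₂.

P₁ = 887/37, P₂ = 563/74

Market 1: 207 - 4P₁ - 2P₂ = 4P₁ → 8P₁ + 2P₂ = 207.
Market 2: 10P₂ + 3P₁ = 148.
Eliminating P₂: 10×(1) − 2×(2) gives 74P₁ = 1774, so P₁ = 887/37.
Back-substitute into (2): P₂ = (148 − 3×887/37) / 10 = 563/74.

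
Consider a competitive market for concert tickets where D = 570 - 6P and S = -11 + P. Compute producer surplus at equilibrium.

Producer surplus = 2592

Equilibrium: 570 - 6P = -11 + P gives P* = 83, Q* = 72.
Supply starts at P = 11 (where S = 0).
PS = ½(83 − 11)(72) = 2592.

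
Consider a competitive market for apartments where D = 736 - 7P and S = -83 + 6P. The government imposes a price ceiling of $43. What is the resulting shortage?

Shortage = 260

Equilibrium price would be P* = 63, so the ceiling at 43 binds.
At P = 43: D = 736 − 7(43) = 435, S = -83 + 6(43) = 175.
Shortage = 435 − 175 = 260.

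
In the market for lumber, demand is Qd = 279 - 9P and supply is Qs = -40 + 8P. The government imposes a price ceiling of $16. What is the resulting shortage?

Shortage = 47

Equilibrium price would be P* = 319/17, so the ceiling at 16 binds.
At P = 16: Qd = 279 − 9(16) = 135, Qs = -40 + 8(16) = 88.
Shortage = 135 − 88 = 47.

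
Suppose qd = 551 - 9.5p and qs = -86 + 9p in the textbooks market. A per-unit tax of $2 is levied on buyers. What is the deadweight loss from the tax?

Deadweight loss = 342/37

Pre-tax equilibrium: p* = 1274/37, q* = 8284/37.
Tax on buyers shifts demand to qd = 551 − 9.5(p + 2) = 532 - 9.5p.
532 - 9.5p = -86 + 9p gives seller price ps = 1236/37; buyers pay pb = 1236/37 + 2 = 1310/37.
New quantity: q = 551 − 9.5(1310/37) = 7942/37.
DWL = ½ × 2 × (8284/37 − 7942/37) = 342/37.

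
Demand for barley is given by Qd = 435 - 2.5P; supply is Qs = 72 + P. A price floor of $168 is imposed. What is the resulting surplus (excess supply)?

Equilibrium price would be P* = 726/7, so the floor at 168 binds.
At P = 168: Qd = 15, Qs = 240.
Surplus = 240 − 15 = 225.

Surplus = 225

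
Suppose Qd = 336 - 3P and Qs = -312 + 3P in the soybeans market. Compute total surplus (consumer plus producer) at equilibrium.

Equilibrium: 336 - 3P = -312 + 3P gives P* = 108, Q* = 12.
Demand choke price: P = 112; supply starts at P = 104.
CS = ½(112 − 108)(12) = 24; PS = ½(108 − 104)(12) = 24.

Total surplus = 48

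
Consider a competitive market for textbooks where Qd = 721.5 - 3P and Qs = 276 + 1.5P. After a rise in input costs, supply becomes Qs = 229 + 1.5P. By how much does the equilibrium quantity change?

Original equilibrium: P* = 99, Q* = 424.5.
New equilibrium: 721.5 - 3P = 229 + 1.5P, so 492.5 = 4.5P and P' = 985/9; Q' = 721.5 − 3(985/9) = 2359/6.
Change in quantity: 2359/6 − 424.5 = -94/3.

ΔQ = -94/3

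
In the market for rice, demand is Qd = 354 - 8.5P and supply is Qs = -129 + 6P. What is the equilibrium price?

Set Qd = Qs: 354 - 8.5P = -129 + 6P.
483 = 14.5P, so P* = 966/29.
Q* = 354 − 8.5(966/29) = 2055/29.

P* = 966/29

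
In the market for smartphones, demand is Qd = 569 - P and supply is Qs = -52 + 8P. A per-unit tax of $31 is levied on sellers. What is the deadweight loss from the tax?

Deadweight loss = 3844/9

Pre-tax equilibrium: P* = 69, Q* = 500.
Tax on sellers shifts supply to Qs = -52 + 8(P − 31) = -300 + 8P.
569 - P = -300 + 8P gives buyer price Pb = 869/9; sellers receive Ps = 869/9 − 31 = 590/9.
New quantity: Q = 569 − 1(869/9) = 4252/9.
DWL = ½ × 31 × (500 − 4252/9) = 3844/9.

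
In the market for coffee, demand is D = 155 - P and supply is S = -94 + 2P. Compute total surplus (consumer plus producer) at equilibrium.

Equilibrium: 155 - P = -94 + 2P gives P* = 83, Q* = 72.
Demand choke price: P = 155; supply starts at P = 47.
CS = ½(155 − 83)(72) = 2592; PS = ½(83 − 47)(72) = 1296.

Total surplus = 3888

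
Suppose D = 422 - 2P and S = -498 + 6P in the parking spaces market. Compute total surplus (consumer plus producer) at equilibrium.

Equilibrium: 422 - 2P = -498 + 6P gives P* = 115, Q* = 192.
Demand choke price: P = 211; supply starts at P = 83.
CS = ½(211 − 115)(192) = 9216; PS = ½(115 − 83)(192) = 3072.

Total surplus = 12288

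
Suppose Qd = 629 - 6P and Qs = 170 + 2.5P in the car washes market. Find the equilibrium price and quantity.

P* = 54, Q* = 305

Set Qd = Qs: 629 - 6P = 170 + 2.5P.
459 = 8.5P, so P* = 54.
Q* = 629 − 6(54) = 305.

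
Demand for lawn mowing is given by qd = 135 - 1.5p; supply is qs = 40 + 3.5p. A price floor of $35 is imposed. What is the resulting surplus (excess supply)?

Surplus = 80

Equilibrium price would be p* = 19, so the floor at 35 binds.
At p = 35: qd = 82.5, qs = 162.5.
Surplus = 162.5 − 82.5 = 80.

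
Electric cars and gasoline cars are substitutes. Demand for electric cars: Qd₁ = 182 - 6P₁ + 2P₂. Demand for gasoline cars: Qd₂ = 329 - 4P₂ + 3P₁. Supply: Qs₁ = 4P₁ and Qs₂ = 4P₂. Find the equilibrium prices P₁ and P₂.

Market 1: 182 - 6P₁ + 2P₂ = 4P₁ → 10P₁ - 2P₂ = 182.
Market 2: 8P₂ - 3P₁ = 329.
Eliminating P₂: 8×(1) + 2×(2) gives 74P₁ = 2114, so P₁ = 1057/37.
Back-substitute into (2): P₂ = (329 + 3×1057/37) / 8 = 1918/37.

P₁ = 1057/37, P₂ = 1918/37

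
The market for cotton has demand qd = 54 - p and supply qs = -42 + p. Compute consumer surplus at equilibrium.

Consumer surplus = 18

Equilibrium: 54 - p = -42 + p gives p* = 48, q* = 6.
Demand choke price (qd = 0): p = 54.
CS = ½(54 − 48)(6) = 18.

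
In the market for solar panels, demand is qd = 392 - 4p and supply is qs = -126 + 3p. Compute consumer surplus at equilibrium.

Consumer surplus = 1152

Equilibrium: 392 - 4p = -126 + 3p gives p* = 74, q* = 96.
Demand choke price (qd = 0): p = 98.
CS = ½(98 − 74)(96) = 1152.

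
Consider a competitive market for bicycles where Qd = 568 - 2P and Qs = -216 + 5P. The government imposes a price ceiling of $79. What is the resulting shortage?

Shortage = 231

Equilibrium price would be P* = 112, so the ceiling at 79 binds.
At P = 79: Qd = 568 − 2(79) = 410, Qs = -216 + 5(79) = 179.
Shortage = 410 − 179 = 231.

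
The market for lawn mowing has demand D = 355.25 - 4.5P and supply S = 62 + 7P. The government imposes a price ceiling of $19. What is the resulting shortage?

Equilibrium price would be P* = 25.5, so the ceiling at 19 binds.
At P = 19: D = 355.25 − 4.5(19) = 269.75, S = 62 + 7(19) = 195.
Shortage = 269.75 − 195 = 74.75.

Shortage = 74.75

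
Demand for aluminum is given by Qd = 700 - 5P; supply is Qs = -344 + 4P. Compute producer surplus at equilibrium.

Equilibrium: 700 - 5P = -344 + 4P gives P* = 116, Q* = 120.
Supply starts at P = 86 (where Qs = 0).
PS = ½(116 − 86)(120) = 1800.

Producer surplus = 1800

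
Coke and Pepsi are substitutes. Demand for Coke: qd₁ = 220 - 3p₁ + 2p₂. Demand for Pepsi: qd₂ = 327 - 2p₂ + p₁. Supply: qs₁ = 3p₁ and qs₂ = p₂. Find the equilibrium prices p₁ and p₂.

Market 1: 220 - 3p₁ + 2p₂ = 3p₁ → 6p₁ - 2p₂ = 220.
Market 2: 3p₂ - p₁ = 327.
Eliminating p₂: 3×(1) + 2×(2) gives 16p₁ = 1314, so p₁ = 82.125.
Back-substitute into (2): p₂ = (327 + 1×82.125) / 3 = 136.375.

p₁ = 82.125, p₂ = 136.375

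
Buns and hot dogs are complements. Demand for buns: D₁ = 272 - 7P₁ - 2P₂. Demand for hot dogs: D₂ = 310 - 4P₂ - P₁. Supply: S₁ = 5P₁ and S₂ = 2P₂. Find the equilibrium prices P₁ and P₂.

P₁ = 506/35, P₂ = 1724/35

Market 1: 272 - 7P₁ - 2P₂ = 5P₁ → 12P₁ + 2P₂ = 272.
Market 2: 6P₂ + P₁ = 310.
Eliminating P₂: 6×(1) − 2×(2) gives 70P₁ = 1012, so P₁ = 506/35.
Back-substitute into (2): P₂ = (310 − 1×506/35) / 6 = 1724/35.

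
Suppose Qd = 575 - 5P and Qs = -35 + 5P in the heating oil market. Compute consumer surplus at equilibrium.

Consumer surplus = 7290

Equilibrium: 575 - 5P = -35 + 5P gives P* = 61, Q* = 270.
Demand choke price (Qd = 0): P = 115.
CS = ½(115 − 61)(270) = 7290.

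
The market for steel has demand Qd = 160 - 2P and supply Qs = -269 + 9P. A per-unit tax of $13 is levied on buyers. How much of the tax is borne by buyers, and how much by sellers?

Buyers bear 117/11, sellers bear 26/11

Pre-tax equilibrium: P* = 39, Q* = 82.
Tax on buyers shifts demand to Qd = 160 − 2(P + 13) = 134 - 2P.
134 - 2P = -269 + 9P gives seller price Ps = 403/11; buyers pay Pb = 403/11 + 13 = 546/11.
New quantity: Q = 160 − 2(546/11) = 668/11.
Buyer burden = 546/11 − 39 = 117/11; seller burden = 39 − 403/11 = 26/11.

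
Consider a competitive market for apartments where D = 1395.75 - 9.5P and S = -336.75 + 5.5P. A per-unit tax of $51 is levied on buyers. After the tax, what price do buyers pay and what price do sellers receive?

Pre-tax equilibrium: P* = 115.5, Q* = 298.5.
Tax on buyers shifts demand to D = 1395.75 − 9.5(P + 51) = 911.25 - 9.5P.
911.25 - 9.5P = -336.75 + 5.5P gives seller price Ps = 83.2; buyers pay Pb = 83.2 + 51 = 134.2.
New quantity: Q = 1395.75 − 9.5(134.2) = 120.85.

Buyers pay $134.2, sellers receive $83.2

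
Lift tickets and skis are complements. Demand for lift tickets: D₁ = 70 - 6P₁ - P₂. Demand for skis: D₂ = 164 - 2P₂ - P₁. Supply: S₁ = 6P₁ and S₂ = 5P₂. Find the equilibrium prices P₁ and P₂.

Market 1: 70 - 6P₁ - P₂ = 6P₁ → 12P₁ + P₂ = 70.
Market 2: 7P₂ + P₁ = 164.
Eliminating P₂: 7×(1) − 1×(2) gives 83P₁ = 326, so P₁ = 326/83.
Back-substitute into (2): P₂ = (164 − 1×326/83) / 7 = 1898/83.

P₁ = 326/83, P₂ = 1898/83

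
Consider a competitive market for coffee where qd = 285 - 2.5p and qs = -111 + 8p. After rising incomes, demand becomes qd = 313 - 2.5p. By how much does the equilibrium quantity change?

Δq = 64/3

Original equilibrium: p* = 264/7, q* = 1335/7.
New equilibrium: 313 - 2.5p = -111 + 8p, so 424 = 10.5p and p' = 848/21; q' = 313 − 2.5(848/21) = 4453/21.
Change in quantity: 4453/21 − 1335/7 = 64/3.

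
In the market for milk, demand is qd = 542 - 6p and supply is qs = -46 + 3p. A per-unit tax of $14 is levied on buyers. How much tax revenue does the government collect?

Tax revenue = 1708

Pre-tax equilibrium: p* = 196/3, q* = 150.
Tax on buyers shifts demand to qd = 542 − 6(p + 14) = 458 - 6p.
458 - 6p = -46 + 3p gives seller price ps = 56; buyers pay pb = 56 + 14 = 70.
New quantity: q = 542 − 6(70) = 122.
Revenue = 14 × 122 = 1708.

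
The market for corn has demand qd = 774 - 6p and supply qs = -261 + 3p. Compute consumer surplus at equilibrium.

Consumer surplus = 588

Equilibrium: 774 - 6p = -261 + 3p gives p* = 115, q* = 84.
Demand choke price (qd = 0): p = 129.
CS = ½(129 − 115)(84) = 588.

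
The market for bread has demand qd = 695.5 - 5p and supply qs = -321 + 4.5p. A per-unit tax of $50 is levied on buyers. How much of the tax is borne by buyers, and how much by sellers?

Buyers bear 450/19, sellers bear 500/19

Pre-tax equilibrium: p* = 107, q* = 160.5.
Tax on buyers shifts demand to qd = 695.5 − 5(p + 50) = 445.5 - 5p.
445.5 - 5p = -321 + 4.5p gives seller price ps = 1533/19; buyers pay pb = 1533/19 + 50 = 2483/19.
New quantity: q = 695.5 − 5(2483/19) = 1599/38.
Buyer burden = 2483/19 − 107 = 450/19; seller burden = 107 − 1533/19 = 500/19.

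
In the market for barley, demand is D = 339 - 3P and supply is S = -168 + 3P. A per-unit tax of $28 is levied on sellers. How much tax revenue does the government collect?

Pre-tax equilibrium: P* = 84.5, Q* = 85.5.
Tax on sellers shifts supply to S = -168 + 3(P − 28) = -252 + 3P.
339 - 3P = -252 + 3P gives buyer price Pb = 98.5; sellers receive Ps = 98.5 − 28 = 70.5.
New quantity: Q = 339 − 3(98.5) = 43.5.
Revenue = 28 × 43.5 = 1218.

Tax revenue = 1218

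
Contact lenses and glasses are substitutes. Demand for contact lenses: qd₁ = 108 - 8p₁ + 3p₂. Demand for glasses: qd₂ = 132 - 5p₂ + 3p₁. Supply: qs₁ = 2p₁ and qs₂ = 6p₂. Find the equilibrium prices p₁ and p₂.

Market 1: 108 - 8p₁ + 3p₂ = 2p₁ → 10p₁ - 3p₂ = 108.
Market 2: 11p₂ - 3p₁ = 132.
Eliminating p₂: 11×(1) + 3×(2) gives 101p₁ = 1584, so p₁ = 1584/101.
Back-substitute into (2): p₂ = (132 + 3×1584/101) / 11 = 1644/101.

p₁ = 1584/101, p₂ = 1644/101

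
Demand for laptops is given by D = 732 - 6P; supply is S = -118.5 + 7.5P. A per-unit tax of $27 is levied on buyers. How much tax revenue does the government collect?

Pre-tax equilibrium: P* = 63, Q* = 354.
Tax on buyers shifts demand to D = 732 − 6(P + 27) = 570 - 6P.
570 - 6P = -118.5 + 7.5P gives seller price Ps = 51; buyers pay Pb = 51 + 27 = 78.
New quantity: Q = 732 − 6(78) = 264.
Revenue = 27 × 264 = 7128.

Tax revenue = 7128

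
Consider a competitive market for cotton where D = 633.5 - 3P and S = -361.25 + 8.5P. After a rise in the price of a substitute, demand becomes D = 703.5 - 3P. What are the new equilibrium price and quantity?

Original equilibrium: P* = 86.5, Q* = 374.
New equilibrium: 703.5 - 3P = -361.25 + 8.5P, so 1064.75 = 11.5P and P' = 4259/46; Q' = 703.5 − 3(4259/46) = 9792/23.

P' = 4259/46, Q' = 9792/23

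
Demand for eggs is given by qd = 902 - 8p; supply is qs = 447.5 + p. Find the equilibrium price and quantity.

Set qd = qs: 902 - 8p = 447.5 + p.
454.5 = 9p, so p* = 50.5.
q* = 902 − 8(50.5) = 498.

p* = 50.5, q* = 498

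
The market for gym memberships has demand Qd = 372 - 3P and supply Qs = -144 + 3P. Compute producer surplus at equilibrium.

Producer surplus = 2166

Equilibrium: 372 - 3P = -144 + 3P gives P* = 86, Q* = 114.
Supply starts at P = 48 (where Qs = 0).
PS = ½(86 − 48)(114) = 2166.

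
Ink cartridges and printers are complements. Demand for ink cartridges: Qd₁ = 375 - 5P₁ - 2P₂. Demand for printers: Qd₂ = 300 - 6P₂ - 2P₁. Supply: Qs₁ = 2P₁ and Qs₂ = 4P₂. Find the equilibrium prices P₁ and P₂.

P₁ = 525/11, P₂ = 225/11

Market 1: 375 - 5P₁ - 2P₂ = 2P₁ → 7P₁ + 2P₂ = 375.
Market 2: 10P₂ + 2P₁ = 300.
Eliminating P₂: 10×(1) − 2×(2) gives 66P₁ = 3150, so P₁ = 525/11.
Back-substitute into (2): P₂ = (300 − 2×525/11) / 10 = 225/11.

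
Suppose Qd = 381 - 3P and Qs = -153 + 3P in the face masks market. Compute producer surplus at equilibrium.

Equilibrium: 381 - 3P = -153 + 3P gives P* = 89, Q* = 114.
Supply starts at P = 51 (where Qs = 0).
PS = ½(89 − 51)(114) = 2166.

Producer surplus = 2166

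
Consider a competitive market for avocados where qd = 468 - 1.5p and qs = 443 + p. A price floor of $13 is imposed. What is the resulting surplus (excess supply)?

Surplus = 7.5

Equilibrium price would be p* = 10, so the floor at 13 binds.
At p = 13: qd = 448.5, qs = 456.
Surplus = 456 − 448.5 = 7.5.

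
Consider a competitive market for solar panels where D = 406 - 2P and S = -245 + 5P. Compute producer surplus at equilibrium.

Producer surplus = 4840

Equilibrium: 406 - 2P = -245 + 5P gives P* = 93, Q* = 220.
Supply starts at P = 49 (where S = 0).
PS = ½(93 − 49)(220) = 4840.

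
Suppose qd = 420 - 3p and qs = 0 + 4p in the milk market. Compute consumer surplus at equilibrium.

Consumer surplus = 9600

Equilibrium: 420 - 3p = 0 + 4p gives p* = 60, q* = 240.
Demand choke price (qd = 0): p = 140.
CS = ½(140 − 60)(240) = 9600.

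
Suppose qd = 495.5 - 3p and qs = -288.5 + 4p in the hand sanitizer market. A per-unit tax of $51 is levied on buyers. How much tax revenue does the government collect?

Pre-tax equilibrium: p* = 112, q* = 159.5.
Tax on buyers shifts demand to qd = 495.5 − 3(p + 51) = 342.5 - 3p.
342.5 - 3p = -288.5 + 4p gives seller price ps = 631/7; buyers pay pb = 631/7 + 51 = 988/7.
New quantity: q = 495.5 − 3(988/7) = 1009/14.
Revenue = 51 × 1009/14 = 51459/14.

Tax revenue = 51459/14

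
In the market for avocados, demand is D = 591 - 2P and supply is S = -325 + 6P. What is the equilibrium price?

Set D = S: 591 - 2P = -325 + 6P.
916 = 8P, so P* = 114.5.
Q* = 591 − 2(114.5) = 362.

P* = 114.5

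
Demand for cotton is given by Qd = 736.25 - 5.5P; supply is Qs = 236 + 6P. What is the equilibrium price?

P* = 43.5

Set Qd = Qs: 736.25 - 5.5P = 236 + 6P.
500.25 = 11.5P, so P* = 43.5.
Q* = 736.25 − 5.5(43.5) = 497.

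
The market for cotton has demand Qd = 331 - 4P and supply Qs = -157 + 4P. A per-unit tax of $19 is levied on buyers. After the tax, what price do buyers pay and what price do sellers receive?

Pre-tax equilibrium: P* = 61, Q* = 87.
Tax on buyers shifts demand to Qd = 331 − 4(P + 19) = 255 - 4P.
255 - 4P = -157 + 4P gives seller price Ps = 51.5; buyers pay Pb = 51.5 + 19 = 70.5.
New quantity: Q = 331 − 4(70.5) = 49.

Buyers pay $70.5, sellers receive $51.5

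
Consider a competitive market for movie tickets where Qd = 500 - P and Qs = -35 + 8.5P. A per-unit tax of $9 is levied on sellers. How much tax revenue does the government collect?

Tax revenue = 74493/19

Pre-tax equilibrium: P* = 1070/19, Q* = 8430/19.
Tax on sellers shifts supply to Qs = -35 + 8.5(P − 9) = -111.5 + 8.5P.
500 - P = -111.5 + 8.5P gives buyer price Pb = 1223/19; sellers receive Ps = 1223/19 − 9 = 1052/19.
New quantity: Q = 500 − 1(1223/19) = 8277/19.
Revenue = 9 × 8277/19 = 74493/19.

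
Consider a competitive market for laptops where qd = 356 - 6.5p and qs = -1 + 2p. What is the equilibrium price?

p* = 42

Set qd = qs: 356 - 6.5p = -1 + 2p.
357 = 8.5p, so p* = 42.
q* = 356 − 6.5(42) = 83.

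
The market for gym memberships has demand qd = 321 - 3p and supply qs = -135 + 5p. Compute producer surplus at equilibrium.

Producer surplus = 2250

Equilibrium: 321 - 3p = -135 + 5p gives p* = 57, q* = 150.
Supply starts at p = 27 (where qs = 0).
PS = ½(57 − 27)(150) = 2250.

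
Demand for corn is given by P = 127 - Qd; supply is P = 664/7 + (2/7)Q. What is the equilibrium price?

P* = 102

Set the two price expressions equal: 127 - Q = 664/7 + (2/7)Q.
225/7 = (9/7)Q, so Q* = 25.
P* = 127 − (1)(25) = 102.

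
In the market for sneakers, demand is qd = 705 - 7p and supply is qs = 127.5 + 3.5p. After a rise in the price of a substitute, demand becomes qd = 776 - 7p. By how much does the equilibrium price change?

Δp = 142/21

Original equilibrium: p* = 55, q* = 320.
New equilibrium: 776 - 7p = 127.5 + 3.5p, so 648.5 = 10.5p and p' = 1297/21; q' = 776 − 7(1297/21) = 1031/3.
Change in price: 1297/21 − 55 = 142/21.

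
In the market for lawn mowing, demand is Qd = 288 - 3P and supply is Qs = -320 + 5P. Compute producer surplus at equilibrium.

Equilibrium: 288 - 3P = -320 + 5P gives P* = 76, Q* = 60.
Supply starts at P = 64 (where Qs = 0).
PS = ½(76 − 64)(60) = 360.

Producer surplus = 360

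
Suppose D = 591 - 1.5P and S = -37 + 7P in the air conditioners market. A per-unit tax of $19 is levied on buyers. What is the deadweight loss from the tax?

Deadweight loss = 7581/34

Pre-tax equilibrium: P* = 1256/17, Q* = 8163/17.
Tax on buyers shifts demand to D = 591 − 1.5(P + 19) = 562.5 - 1.5P.
562.5 - 1.5P = -37 + 7P gives seller price Ps = 1199/17; buyers pay Pb = 1199/17 + 19 = 1522/17.
New quantity: Q = 591 − 1.5(1522/17) = 7764/17.
DWL = ½ × 19 × (8163/17 − 7764/17) = 7581/34.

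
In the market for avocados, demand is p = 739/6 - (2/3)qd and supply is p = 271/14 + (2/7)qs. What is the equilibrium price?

Set the two price expressions equal: 739/6 - (2/3)q = 271/14 + (2/7)q.
2180/21 = (20/21)q, so q* = 109.
p* = 739/6 − (2/3)(109) = 50.5.

p* = 50.5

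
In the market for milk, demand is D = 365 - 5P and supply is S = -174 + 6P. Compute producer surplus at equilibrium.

Producer surplus = 1200

Equilibrium: 365 - 5P = -174 + 6P gives P* = 49, Q* = 120.
Supply starts at P = 29 (where S = 0).
PS = ½(49 − 29)(120) = 1200.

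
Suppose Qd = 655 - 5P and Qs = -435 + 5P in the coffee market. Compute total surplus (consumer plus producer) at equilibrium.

Total surplus = 2420

Equilibrium: 655 - 5P = -435 + 5P gives P* = 109, Q* = 110.
Demand choke price: P = 131; supply starts at P = 87.
CS = ½(131 − 109)(110) = 1210; PS = ½(109 − 87)(110) = 1210.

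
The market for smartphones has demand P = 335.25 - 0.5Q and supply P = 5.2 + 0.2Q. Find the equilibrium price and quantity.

Set the two price expressions equal: 335.25 - 0.5Q = 5.2 + 0.2Q.
330.05 = 0.7Q, so Q* = 471.5.
P* = 335.25 − (0.5)(471.5) = 99.5.

P* = 99.5, Q* = 471.5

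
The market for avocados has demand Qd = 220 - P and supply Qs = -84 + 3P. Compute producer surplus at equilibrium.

Equilibrium: 220 - P = -84 + 3P gives P* = 76, Q* = 144.
Supply starts at P = 28 (where Qs = 0).
PS = ½(76 − 28)(144) = 3456.

Producer surplus = 3456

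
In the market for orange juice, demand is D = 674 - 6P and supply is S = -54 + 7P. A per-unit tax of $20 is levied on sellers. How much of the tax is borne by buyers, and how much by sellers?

Pre-tax equilibrium: P* = 56, Q* = 338.
Tax on sellers shifts supply to S = -54 + 7(P − 20) = -194 + 7P.
674 - 6P = -194 + 7P gives buyer price Pb = 868/13; sellers receive Ps = 868/13 − 20 = 608/13.
New quantity: Q = 674 − 6(868/13) = 3554/13.
Buyer burden = 868/13 − 56 = 140/13; seller burden = 56 − 608/13 = 120/13.

Buyers bear 140/13, sellers bear 120/13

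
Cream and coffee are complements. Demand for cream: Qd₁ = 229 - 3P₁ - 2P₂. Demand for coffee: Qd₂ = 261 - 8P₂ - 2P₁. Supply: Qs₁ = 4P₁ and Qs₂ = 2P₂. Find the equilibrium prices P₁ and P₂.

Market 1: 229 - 3P₁ - 2P₂ = 4P₁ → 7P₁ + 2P₂ = 229.
Market 2: 10P₂ + 2P₁ = 261.
Eliminating P₂: 10×(1) − 2×(2) gives 66P₁ = 1768, so P₁ = 884/33.
Back-substitute into (2): P₂ = (261 − 2×884/33) / 10 = 1369/66.

P₁ = 884/33, P₂ = 1369/66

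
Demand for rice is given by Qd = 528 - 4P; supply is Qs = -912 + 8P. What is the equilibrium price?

Set Qd = Qs: 528 - 4P = -912 + 8P.
1440 = 12P, so P* = 120.
Q* = 528 − 4(120) = 48.

P* = 120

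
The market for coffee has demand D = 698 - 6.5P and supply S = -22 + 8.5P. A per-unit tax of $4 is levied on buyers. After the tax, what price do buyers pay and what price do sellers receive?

Pre-tax equilibrium: P* = 48, Q* = 386.
Tax on buyers shifts demand to D = 698 − 6.5(P + 4) = 672 - 6.5P.
672 - 6.5P = -22 + 8.5P gives seller price Ps = 694/15; buyers pay Pb = 694/15 + 4 = 754/15.
New quantity: Q = 698 − 6.5(754/15) = 5569/15.

Buyers pay 754/15, sellers receive 694/15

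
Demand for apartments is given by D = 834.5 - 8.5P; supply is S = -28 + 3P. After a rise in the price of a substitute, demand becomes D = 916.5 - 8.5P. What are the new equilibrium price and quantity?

P' = 1889/23, Q' = 5023/23

Original equilibrium: P* = 75, Q* = 197.
New equilibrium: 916.5 - 8.5P = -28 + 3P, so 944.5 = 11.5P and P' = 1889/23; Q' = 916.5 − 8.5(1889/23) = 5023/23.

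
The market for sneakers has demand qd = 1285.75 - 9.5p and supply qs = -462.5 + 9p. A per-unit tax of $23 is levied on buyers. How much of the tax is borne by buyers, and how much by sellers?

Pre-tax equilibrium: p* = 94.5, q* = 388.
Tax on buyers shifts demand to qd = 1285.75 − 9.5(p + 23) = 1067.25 - 9.5p.
1067.25 - 9.5p = -462.5 + 9p gives seller price ps = 6119/74; buyers pay pb = 6119/74 + 23 = 7821/74.
New quantity: q = 1285.75 − 9.5(7821/74) = 10423/37.
Buyer burden = 7821/74 − 94.5 = 414/37; seller burden = 94.5 − 6119/74 = 437/37.

Buyers bear 414/37, sellers bear 437/37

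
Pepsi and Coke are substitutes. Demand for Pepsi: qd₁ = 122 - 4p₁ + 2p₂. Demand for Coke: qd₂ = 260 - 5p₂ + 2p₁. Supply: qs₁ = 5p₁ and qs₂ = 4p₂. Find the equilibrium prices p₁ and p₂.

Market 1: 122 - 4p₁ + 2p₂ = 5p₁ → 9p₁ - 2p₂ = 122.
Market 2: 9p₂ - 2p₁ = 260.
Eliminating p₂: 9×(1) + 2×(2) gives 77p₁ = 1618, so p₁ = 1618/77.
Back-substitute into (2): p₂ = (260 + 2×1618/77) / 9 = 2584/77.

p₁ = 1618/77, p₂ = 2584/77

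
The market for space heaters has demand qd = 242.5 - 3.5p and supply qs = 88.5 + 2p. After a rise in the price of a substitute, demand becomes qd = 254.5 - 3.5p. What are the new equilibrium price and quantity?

Original equilibrium: p* = 28, q* = 144.5.
New equilibrium: 254.5 - 3.5p = 88.5 + 2p, so 166 = 5.5p and p' = 332/11; q' = 254.5 − 3.5(332/11) = 3275/22.

p' = 332/11, q' = 3275/22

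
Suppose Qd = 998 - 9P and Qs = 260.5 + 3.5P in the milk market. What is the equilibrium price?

P* = 59

Set Qd = Qs: 998 - 9P = 260.5 + 3.5P.
737.5 = 12.5P, so P* = 59.
Q* = 998 − 9(59) = 467.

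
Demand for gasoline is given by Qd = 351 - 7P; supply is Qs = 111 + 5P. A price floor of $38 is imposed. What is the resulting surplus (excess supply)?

Surplus = 216

Equilibrium price would be P* = 20, so the floor at 38 binds.
At P = 38: Qd = 85, Qs = 301.
Surplus = 301 − 85 = 216.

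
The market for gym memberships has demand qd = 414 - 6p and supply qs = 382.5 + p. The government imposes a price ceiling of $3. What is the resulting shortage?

Equilibrium price would be p* = 4.5, so the ceiling at 3 binds.
At p = 3: qd = 414 − 6(3) = 396, qs = 382.5 + 1(3) = 385.5.
Shortage = 396 − 385.5 = 10.5.

Shortage = 10.5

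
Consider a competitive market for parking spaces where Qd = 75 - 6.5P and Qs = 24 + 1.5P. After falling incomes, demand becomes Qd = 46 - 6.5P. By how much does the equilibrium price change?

Original equilibrium: P* = 6.375, Q* = 33.5625.
New equilibrium: 46 - 6.5P = 24 + 1.5P, so 22 = 8P and P' = 2.75; Q' = 46 − 6.5(2.75) = 28.125.
Change in price: 2.75 − 6.375 = -3.625.

ΔP = -3.625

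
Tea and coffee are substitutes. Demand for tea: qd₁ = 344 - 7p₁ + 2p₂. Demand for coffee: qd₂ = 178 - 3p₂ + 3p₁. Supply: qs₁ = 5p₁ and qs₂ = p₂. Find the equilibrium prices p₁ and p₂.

p₁ = 866/21, p₂ = 528/7

Market 1: 344 - 7p₁ + 2p₂ = 5p₁ → 12p₁ - 2p₂ = 344.
Market 2: 4p₂ - 3p₁ = 178.
Eliminating p₂: 4×(1) + 2×(2) gives 42p₁ = 1732, so p₁ = 866/21.
Back-substitute into (2): p₂ = (178 + 3×866/21) / 4 = 528/7.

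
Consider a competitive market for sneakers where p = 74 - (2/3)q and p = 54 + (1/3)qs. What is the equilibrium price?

Set the two price expressions equal: 74 - (2/3)q = 54 + (1/3)q.
20 = q, so q* = 20.
p* = 74 − (2/3)(20) = 182/3.

p* = 182/3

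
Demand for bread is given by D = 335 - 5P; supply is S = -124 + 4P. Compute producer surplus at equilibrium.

Producer surplus = 800

Equilibrium: 335 - 5P = -124 + 4P gives P* = 51, Q* = 80.
Supply starts at P = 31 (where S = 0).
PS = ½(51 − 31)(80) = 800.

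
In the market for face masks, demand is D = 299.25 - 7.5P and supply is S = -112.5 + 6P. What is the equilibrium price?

Set D = S: 299.25 - 7.5P = -112.5 + 6P.
411.75 = 13.5P, so P* = 30.5.
Q* = 299.25 − 7.5(30.5) = 70.5.

P* = 30.5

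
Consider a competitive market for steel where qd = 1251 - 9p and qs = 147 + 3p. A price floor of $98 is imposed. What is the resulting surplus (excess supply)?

Surplus = 72

Equilibrium price would be p* = 92, so the floor at 98 binds.
At p = 98: qd = 369, qs = 441.
Surplus = 441 − 369 = 72.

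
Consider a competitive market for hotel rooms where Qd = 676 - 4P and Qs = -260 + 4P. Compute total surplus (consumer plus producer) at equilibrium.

Total surplus = 10816

Equilibrium: 676 - 4P = -260 + 4P gives P* = 117, Q* = 208.
Demand choke price: P = 169; supply starts at P = 65.
CS = ½(169 − 117)(208) = 5408; PS = ½(117 − 65)(208) = 5408.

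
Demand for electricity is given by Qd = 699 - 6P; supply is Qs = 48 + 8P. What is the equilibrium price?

Set Qd = Qs: 699 - 6P = 48 + 8P.
651 = 14P, so P* = 46.5.
Q* = 699 − 6(46.5) = 420.

P* = 46.5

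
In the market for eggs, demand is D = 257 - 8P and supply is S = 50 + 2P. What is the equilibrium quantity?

Q* = 91.4

Set D = S: 257 - 8P = 50 + 2P.
207 = 10P, so P* = 20.7.
Q* = 257 − 8(20.7) = 91.4.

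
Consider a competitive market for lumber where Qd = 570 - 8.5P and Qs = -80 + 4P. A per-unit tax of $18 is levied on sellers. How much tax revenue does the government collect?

Tax revenue = 1422.72

Pre-tax equilibrium: P* = 52, Q* = 128.
Tax on sellers shifts supply to Qs = -80 + 4(P − 18) = -152 + 4P.
570 - 8.5P = -152 + 4P gives buyer price Pb = 57.76; sellers receive Ps = 57.76 − 18 = 39.76.
New quantity: Q = 570 − 8.5(57.76) = 79.04.
Revenue = 18 × 79.04 = 1422.72.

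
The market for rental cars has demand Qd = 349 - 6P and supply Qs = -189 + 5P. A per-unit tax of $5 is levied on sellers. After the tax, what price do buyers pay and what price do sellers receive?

Pre-tax equilibrium: P* = 538/11, Q* = 611/11.
Tax on sellers shifts supply to Qs = -189 + 5(P − 5) = -214 + 5P.
349 - 6P = -214 + 5P gives buyer price Pb = 563/11; sellers receive Ps = 563/11 − 5 = 508/11.
New quantity: Q = 349 − 6(563/11) = 461/11.

Buyers pay 563/11, sellers receive 508/11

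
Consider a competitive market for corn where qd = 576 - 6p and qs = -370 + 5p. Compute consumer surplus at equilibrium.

Consumer surplus = 300

Equilibrium: 576 - 6p = -370 + 5p gives p* = 86, q* = 60.
Demand choke price (qd = 0): p = 96.
CS = ½(96 − 86)(60) = 300.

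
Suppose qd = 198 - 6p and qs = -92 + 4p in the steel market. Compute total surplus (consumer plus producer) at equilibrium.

Total surplus = 120

Equilibrium: 198 - 6p = -92 + 4p gives p* = 29, q* = 24.
Demand choke price: p = 33; supply starts at p = 23.
CS = ½(33 − 29)(24) = 48; PS = ½(29 − 23)(24) = 72.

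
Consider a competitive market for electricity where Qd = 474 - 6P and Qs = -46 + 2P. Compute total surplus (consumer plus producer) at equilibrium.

Total surplus = 2352

Equilibrium: 474 - 6P = -46 + 2P gives P* = 65, Q* = 84.
Demand choke price: P = 79; supply starts at P = 23.
CS = ½(79 − 65)(84) = 588; PS = ½(65 − 23)(84) = 1764.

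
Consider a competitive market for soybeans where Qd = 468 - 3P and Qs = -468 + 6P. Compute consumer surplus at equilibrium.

Consumer surplus = 4056

Equilibrium: 468 - 3P = -468 + 6P gives P* = 104, Q* = 156.
Demand choke price (Qd = 0): P = 156.
CS = ½(156 − 104)(156) = 4056.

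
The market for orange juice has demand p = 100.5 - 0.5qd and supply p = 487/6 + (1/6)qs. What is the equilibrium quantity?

Set the two price expressions equal: 100.5 - 0.5q = 487/6 + (1/6)q.
58/3 = (2/3)q, so q* = 29.
p* = 100.5 − (0.5)(29) = 86.

q* = 29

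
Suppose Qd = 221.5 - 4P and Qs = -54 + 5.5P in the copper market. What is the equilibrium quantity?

Set Qd = Qs: 221.5 - 4P = -54 + 5.5P.
275.5 = 9.5P, so P* = 29.
Q* = 221.5 − 4(29) = 105.5.

Q* = 105.5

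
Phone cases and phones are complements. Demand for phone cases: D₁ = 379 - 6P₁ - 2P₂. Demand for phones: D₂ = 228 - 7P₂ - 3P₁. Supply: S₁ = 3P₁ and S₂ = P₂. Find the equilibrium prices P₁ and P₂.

Market 1: 379 - 6P₁ - 2P₂ = 3P₁ → 9P₁ + 2P₂ = 379.
Market 2: 8P₂ + 3P₁ = 228.
Eliminating P₂: 8×(1) − 2×(2) gives 66P₁ = 2576, so P₁ = 1288/33.
Back-substitute into (2): P₂ = (228 − 3×1288/33) / 8 = 305/22.

P₁ = 1288/33, P₂ = 305/22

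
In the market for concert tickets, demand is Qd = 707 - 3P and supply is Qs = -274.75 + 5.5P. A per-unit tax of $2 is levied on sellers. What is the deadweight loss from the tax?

Deadweight loss = 66/17

Pre-tax equilibrium: P* = 115.5, Q* = 360.5.
Tax on sellers shifts supply to Qs = -274.75 + 5.5(P − 2) = -285.75 + 5.5P.
707 - 3P = -285.75 + 5.5P gives buyer price Pb = 3971/34; sellers receive Ps = 3971/34 − 2 = 3903/34.
New quantity: Q = 707 − 3(3971/34) = 12125/34.
DWL = ½ × 2 × (360.5 − 12125/34) = 66/17.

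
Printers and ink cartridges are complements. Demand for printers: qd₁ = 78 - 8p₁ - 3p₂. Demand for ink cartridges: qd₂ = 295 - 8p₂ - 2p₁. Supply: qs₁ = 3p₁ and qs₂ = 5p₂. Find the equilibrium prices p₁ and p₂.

p₁ = 129/137, p₂ = 3089/137

Market 1: 78 - 8p₁ - 3p₂ = 3p₁ → 11p₁ + 3p₂ = 78.
Market 2: 13p₂ + 2p₁ = 295.
Eliminating p₂: 13×(1) − 3×(2) gives 137p₁ = 129, so p₁ = 129/137.
Back-substitute into (2): p₂ = (295 − 2×129/137) / 13 = 3089/137.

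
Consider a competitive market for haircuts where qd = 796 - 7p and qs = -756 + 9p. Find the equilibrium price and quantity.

Set qd = qs: 796 - 7p = -756 + 9p.
1552 = 16p, so p* = 97.
q* = 796 − 7(97) = 117.

p* = 97, q* = 117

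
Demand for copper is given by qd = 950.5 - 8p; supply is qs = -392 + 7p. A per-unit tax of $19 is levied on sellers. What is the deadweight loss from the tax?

Deadweight loss = 10108/15

Pre-tax equilibrium: p* = 89.5, q* = 234.5.
Tax on sellers shifts supply to qs = -392 + 7(p − 19) = -525 + 7p.
950.5 - 8p = -525 + 7p gives buyer price pb = 2951/30; sellers receive ps = 2951/30 − 19 = 2381/30.
New quantity: q = 950.5 − 8(2951/30) = 4907/30.
DWL = ½ × 19 × (234.5 − 4907/30) = 10108/15.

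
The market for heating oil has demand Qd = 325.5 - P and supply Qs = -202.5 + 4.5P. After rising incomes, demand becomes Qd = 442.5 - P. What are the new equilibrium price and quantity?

Original equilibrium: P* = 96, Q* = 229.5.
New equilibrium: 442.5 - P = -202.5 + 4.5P, so 645 = 5.5P and P' = 1290/11; Q' = 442.5 − 1(1290/11) = 7155/22.

P' = 1290/11, Q' = 7155/22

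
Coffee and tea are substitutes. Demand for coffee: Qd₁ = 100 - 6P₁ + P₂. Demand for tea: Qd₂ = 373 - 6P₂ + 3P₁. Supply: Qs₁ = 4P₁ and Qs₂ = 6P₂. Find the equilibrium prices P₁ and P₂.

Market 1: 100 - 6P₁ + P₂ = 4P₁ → 10P₁ - P₂ = 100.
Market 2: 12P₂ - 3P₁ = 373.
Eliminating P₂: 12×(1) + 1×(2) gives 117P₁ = 1573, so P₁ = 121/9.
Back-substitute into (2): P₂ = (373 + 3×121/9) / 12 = 310/9.

P₁ = 121/9, P₂ = 310/9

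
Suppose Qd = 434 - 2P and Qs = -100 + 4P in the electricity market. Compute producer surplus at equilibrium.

Equilibrium: 434 - 2P = -100 + 4P gives P* = 89, Q* = 256.
Supply starts at P = 25 (where Qs = 0).
PS = ½(89 − 25)(256) = 8192.

Producer surplus = 8192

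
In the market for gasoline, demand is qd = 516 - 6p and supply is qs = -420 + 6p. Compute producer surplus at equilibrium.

Producer surplus = 192

Equilibrium: 516 - 6p = -420 + 6p gives p* = 78, q* = 48.
Supply starts at p = 70 (where qs = 0).
PS = ½(78 − 70)(48) = 192.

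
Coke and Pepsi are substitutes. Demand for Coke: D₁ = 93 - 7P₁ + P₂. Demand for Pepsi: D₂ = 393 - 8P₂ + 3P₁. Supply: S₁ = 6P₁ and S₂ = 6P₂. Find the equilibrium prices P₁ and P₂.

P₁ = 1695/179, P₂ = 5388/179

Market 1: 93 - 7P₁ + P₂ = 6P₁ → 13P₁ - P₂ = 93.
Market 2: 14P₂ - 3P₁ = 393.
Eliminating P₂: 14×(1) + 1×(2) gives 179P₁ = 1695, so P₁ = 1695/179.
Back-substitute into (2): P₂ = (393 + 3×1695/179) / 14 = 5388/179.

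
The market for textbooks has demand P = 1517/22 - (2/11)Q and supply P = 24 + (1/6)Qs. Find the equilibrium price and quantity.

P* = 45.5, Q* = 129

Set the two price expressions equal: 1517/22 - (2/11)Q = 24 + (1/6)Q.
989/22 = (23/66)Q, so Q* = 129.
P* = 1517/22 − (2/11)(129) = 45.5.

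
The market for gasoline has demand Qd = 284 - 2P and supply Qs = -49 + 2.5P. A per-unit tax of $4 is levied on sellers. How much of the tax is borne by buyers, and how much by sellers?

Buyers bear 20/9, sellers bear 16/9

Pre-tax equilibrium: P* = 74, Q* = 136.
Tax on sellers shifts supply to Qs = -49 + 2.5(P − 4) = -59 + 2.5P.
284 - 2P = -59 + 2.5P gives buyer price Pb = 686/9; sellers receive Ps = 686/9 − 4 = 650/9.
New quantity: Q = 284 − 2(686/9) = 1184/9.
Buyer burden = 686/9 − 74 = 20/9; seller burden = 74 − 650/9 = 16/9.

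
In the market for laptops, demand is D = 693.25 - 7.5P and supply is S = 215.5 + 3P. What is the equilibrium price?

Set D = S: 693.25 - 7.5P = 215.5 + 3P.
477.75 = 10.5P, so P* = 45.5.
Q* = 693.25 − 7.5(45.5) = 352.

P* = 45.5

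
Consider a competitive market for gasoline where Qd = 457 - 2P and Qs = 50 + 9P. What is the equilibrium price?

P* = 37

Set Qd = Qs: 457 - 2P = 50 + 9P.
407 = 11P, so P* = 37.
Q* = 457 − 2(37) = 383.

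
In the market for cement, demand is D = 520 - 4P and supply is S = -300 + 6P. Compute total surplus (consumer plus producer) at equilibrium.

Total surplus = 7680

Equilibrium: 520 - 4P = -300 + 6P gives P* = 82, Q* = 192.
Demand choke price: P = 130; supply starts at P = 50.
CS = ½(130 − 82)(192) = 4608; PS = ½(82 − 50)(192) = 3072.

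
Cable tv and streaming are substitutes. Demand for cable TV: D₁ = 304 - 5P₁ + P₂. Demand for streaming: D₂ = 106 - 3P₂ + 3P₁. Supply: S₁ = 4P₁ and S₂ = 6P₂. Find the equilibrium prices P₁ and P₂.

Market 1: 304 - 5P₁ + P₂ = 4P₁ → 9P₁ - P₂ = 304.
Market 2: 9P₂ - 3P₁ = 106.
Eliminating P₂: 9×(1) + 1×(2) gives 78P₁ = 2842, so P₁ = 1421/39.
Back-substitute into (2): P₂ = (106 + 3×1421/39) / 9 = 311/13.

P₁ = 1421/39, P₂ = 311/13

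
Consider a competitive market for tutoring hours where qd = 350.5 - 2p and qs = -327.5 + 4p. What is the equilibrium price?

p* = 113

Set qd = qs: 350.5 - 2p = -327.5 + 4p.
678 = 6p, so p* = 113.
q* = 350.5 − 2(113) = 124.5.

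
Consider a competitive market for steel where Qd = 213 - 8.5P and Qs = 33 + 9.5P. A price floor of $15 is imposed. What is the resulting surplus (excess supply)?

Equilibrium price would be P* = 10, so the floor at 15 binds.
At P = 15: Qd = 85.5, Qs = 175.5.
Surplus = 175.5 − 85.5 = 90.

Surplus = 90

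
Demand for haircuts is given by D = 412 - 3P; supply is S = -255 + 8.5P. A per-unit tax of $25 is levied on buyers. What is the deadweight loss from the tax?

Deadweight loss = 31875/46

Pre-tax equilibrium: P* = 58, Q* = 238.
Tax on buyers shifts demand to D = 412 − 3(P + 25) = 337 - 3P.
337 - 3P = -255 + 8.5P gives seller price Ps = 1184/23; buyers pay Pb = 1184/23 + 25 = 1759/23.
New quantity: Q = 412 − 3(1759/23) = 4199/23.
DWL = ½ × 25 × (238 − 4199/23) = 31875/46.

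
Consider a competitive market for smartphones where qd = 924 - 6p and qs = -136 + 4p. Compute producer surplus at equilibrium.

Producer surplus = 10368

Equilibrium: 924 - 6p = -136 + 4p gives p* = 106, q* = 288.
Supply starts at p = 34 (where qs = 0).
PS = ½(106 − 34)(288) = 10368.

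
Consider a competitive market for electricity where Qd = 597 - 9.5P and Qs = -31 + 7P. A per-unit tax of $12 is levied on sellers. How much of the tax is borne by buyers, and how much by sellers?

Pre-tax equilibrium: P* = 1256/33, Q* = 7769/33.
Tax on sellers shifts supply to Qs = -31 + 7(P − 12) = -115 + 7P.
597 - 9.5P = -115 + 7P gives buyer price Pb = 1424/33; sellers receive Ps = 1424/33 − 12 = 1028/33.
New quantity: Q = 597 − 9.5(1424/33) = 6173/33.
Buyer burden = 1424/33 − 1256/33 = 56/11; seller burden = 1256/33 − 1028/33 = 76/11.

Buyers bear 56/11, sellers bear 76/11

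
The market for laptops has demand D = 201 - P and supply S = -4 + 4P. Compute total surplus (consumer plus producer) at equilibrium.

Total surplus = 16000

Equilibrium: 201 - P = -4 + 4P gives P* = 41, Q* = 160.
Demand choke price: P = 201; supply starts at P = 1.
CS = ½(201 − 41)(160) = 12800; PS = ½(41 − 1)(160) = 3200.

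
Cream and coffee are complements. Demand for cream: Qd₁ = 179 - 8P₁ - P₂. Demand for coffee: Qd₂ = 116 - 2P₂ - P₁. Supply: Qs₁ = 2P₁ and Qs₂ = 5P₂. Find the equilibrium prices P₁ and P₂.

P₁ = 379/23, P₂ = 327/23

Market 1: 179 - 8P₁ - P₂ = 2P₁ → 10P₁ + P₂ = 179.
Market 2: 7P₂ + P₁ = 116.
Eliminating P₂: 7×(1) − 1×(2) gives 69P₁ = 1137, so P₁ = 379/23.
Back-substitute into (2): P₂ = (116 − 1×379/23) / 7 = 327/23.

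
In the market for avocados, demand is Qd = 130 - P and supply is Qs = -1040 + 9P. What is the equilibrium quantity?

Q* = 13

Set Qd = Qs: 130 - P = -1040 + 9P.
1170 = 10P, so P* = 117.
Q* = 130 − 1(117) = 13.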